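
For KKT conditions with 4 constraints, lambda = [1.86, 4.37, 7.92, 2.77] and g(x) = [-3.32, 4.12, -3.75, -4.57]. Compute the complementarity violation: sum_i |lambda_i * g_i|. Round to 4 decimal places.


KKT complementary slackness check:
lambda_1 * g_1 = 1.86 * -3.32 = -6.1752
lambda_2 * g_2 = 4.37 * 4.12 = 18.0044
lambda_3 * g_3 = 7.92 * -3.75 = -29.7
lambda_4 * g_4 = 2.77 * -4.57 = -12.6589
Total violation = 6.1752 + 18.0044 + 29.7 + 12.6589 = 66.5385


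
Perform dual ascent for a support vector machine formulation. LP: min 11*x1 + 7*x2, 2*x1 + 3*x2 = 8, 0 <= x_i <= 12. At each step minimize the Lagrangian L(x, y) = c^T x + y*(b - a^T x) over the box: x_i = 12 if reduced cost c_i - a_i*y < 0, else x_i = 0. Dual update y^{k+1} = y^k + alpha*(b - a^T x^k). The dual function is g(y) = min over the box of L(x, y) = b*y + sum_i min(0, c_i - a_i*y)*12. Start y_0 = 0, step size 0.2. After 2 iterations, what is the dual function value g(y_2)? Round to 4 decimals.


Dual ascent for LP: min 11*x1 + 7*x2, 2*x1 + 3*x2 = 8, 0 <= x_i <= 12
Step 1: y^k = 0.0, reduced costs: (11.0, 7.0)
  x^k = (0.0, 0.0), subgradient = b - a^T x = 8.0
  y^{k+1} = 0.0 + 0.2*8.0 = 1.6
Step 2: y^k = 1.6, reduced costs: (7.8, 2.2)
  x^k = (0.0, 0.0), subgradient = b - a^T x = 8.0
  y^{k+1} = 1.6 + 0.2*8.0 = 3.2
Dual objective at y_2 = 3.2: reduced costs (4.6, -2.6), box minimizer x = (0.0, 12.0)
g(y_2) = b*y + (c1 - a1*y)*x1 + (c2 - a2*y)*x2 = 8*3.2 + 4.6*0.0 + (-2.6)*12.0 = 25.6 + 0.0 - 31.2 = -5.6


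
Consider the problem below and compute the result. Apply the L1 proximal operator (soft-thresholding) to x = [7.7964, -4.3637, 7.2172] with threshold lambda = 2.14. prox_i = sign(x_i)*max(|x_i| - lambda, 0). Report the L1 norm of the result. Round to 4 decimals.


Soft-thresholding with lambda = 2.14:
prox(7.7964) = sign(7.7964)*max(|7.7964| - 2.14, 0) = 5.6564
prox(-4.3637) = sign(-4.3637)*max(|-4.3637| - 2.14, 0) = -2.2237
prox(7.2172) = sign(7.2172)*max(|7.2172| - 2.14, 0) = 5.0772
prox(x) = [5.6564, -2.2237, 5.0772]
||prox(x)||_1 = 5.6564 + 2.2237 + 5.0772 = 12.9573


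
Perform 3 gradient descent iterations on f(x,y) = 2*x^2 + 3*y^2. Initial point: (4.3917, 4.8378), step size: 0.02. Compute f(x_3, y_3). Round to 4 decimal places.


Gradient descent on f(x,y) = 2*x^2 + 3*y^2.
Starting point: (4.3917, 4.8378), alpha = 0.02
Step 1: grad_x = 2*2*4.3917 = 17.5668, grad_y = 2*3*4.8378 = 29.0268
  x_1 = 4.3917 - 0.02*17.5668 = 4.0404
  y_1 = 4.8378 - 0.02*29.0268 = 4.2573
Step 2: grad_x = 2*2*4.0404 = 16.1615, grad_y = 2*3*4.2573 = 25.5436
  x_2 = 4.0404 - 0.02*16.1615 = 3.7171
  y_2 = 4.2573 - 0.02*25.5436 = 3.7464
Step 3: grad_x = 2*2*3.7171 = 14.8685, grad_y = 2*3*3.7464 = 22.4784
  x_3 = 3.7171 - 0.02*14.8685 = 3.4198
  y_3 = 3.7464 - 0.02*22.4784 = 3.2968
f(3.4198, 3.2968) = 2*3.4198^2 + 3*3.2968^2 = 55.9967


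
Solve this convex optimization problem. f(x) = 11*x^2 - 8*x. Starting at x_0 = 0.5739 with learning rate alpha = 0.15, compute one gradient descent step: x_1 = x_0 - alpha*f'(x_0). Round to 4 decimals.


We compute the gradient at x_0 and apply the update.
f'(x) = 22*x - 8
f'(0.5739) = 22*0.5739 - 8 = 4.6258
x_1 = 0.5739 - 0.15*4.6258 = -0.12


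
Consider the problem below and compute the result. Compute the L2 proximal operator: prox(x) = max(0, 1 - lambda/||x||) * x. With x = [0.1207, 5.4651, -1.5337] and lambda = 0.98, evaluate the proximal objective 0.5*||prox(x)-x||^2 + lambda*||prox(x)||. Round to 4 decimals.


Step 1: Compute ||x||.
||x|| = 5.6775
Step 2: Compute scaling factor.
scale = max(0, 1 - 0.98/5.6775) = 0.8274
Step 3: prox(x) = [0.0999, 4.5218, -1.269]
||prox(x)|| = 4.6975
Step 4: Proximal objective.
0.5*||prox-x||^2 = 0.4802
lambda*||prox|| = 4.6036
Total = 5.0838


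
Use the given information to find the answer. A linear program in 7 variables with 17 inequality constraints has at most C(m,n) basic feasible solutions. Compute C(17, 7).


Each vertex corresponds to some choice of n active constraints out of m, so the number of vertices is at most C(m, n) = m! / (n!(m-n)!).
m = 17, n = 7
Numerator: 17 * 16 * 15 * 14 * 13 * 12 * 11
Denominator: 7! = 5040
C(17, 7) = 19448


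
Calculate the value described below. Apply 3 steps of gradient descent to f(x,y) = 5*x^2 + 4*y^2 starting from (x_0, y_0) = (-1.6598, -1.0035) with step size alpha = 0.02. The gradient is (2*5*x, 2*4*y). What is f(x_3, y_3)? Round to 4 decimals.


Gradient descent on f(x,y) = 5*x^2 + 4*y^2.
Starting point: (-1.6598, -1.0035), alpha = 0.02
Step 1: grad_x = 2*5*-1.6598 = -16.598, grad_y = 2*4*-1.0035 = -8.028
  x_1 = -1.6598 - 0.02*-16.598 = -1.3278
  y_1 = -1.0035 - 0.02*-8.028 = -0.8429
Step 2: grad_x = 2*5*-1.3278 = -13.2784, grad_y = 2*4*-0.8429 = -6.7435
  x_2 = -1.3278 - 0.02*-13.2784 = -1.0623
  y_2 = -0.8429 - 0.02*-6.7435 = -0.7081
Step 3: grad_x = 2*5*-1.0623 = -10.6227, grad_y = 2*4*-0.7081 = -5.6646
  x_3 = -1.0623 - 0.02*-10.6227 = -0.8498
  y_3 = -0.7081 - 0.02*-5.6646 = -0.5948
f(-0.8498, -0.5948) = 5*(-0.8498)^2 + 4*(-0.5948)^2 = 5.026


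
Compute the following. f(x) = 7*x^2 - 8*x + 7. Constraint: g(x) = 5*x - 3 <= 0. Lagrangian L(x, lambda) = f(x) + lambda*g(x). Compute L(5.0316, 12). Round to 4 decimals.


Step 1: Evaluate f(x).
f(5.0316) = 7*5.0316^2 - 8*5.0316 + 7 = 143.9662
Step 2: Evaluate g(x).
g(5.0316) = 5*5.0316 - 3 = 22.158
Step 3: Compute Lagrangian.
L = 143.9662 + 12*22.158 = 409.8622


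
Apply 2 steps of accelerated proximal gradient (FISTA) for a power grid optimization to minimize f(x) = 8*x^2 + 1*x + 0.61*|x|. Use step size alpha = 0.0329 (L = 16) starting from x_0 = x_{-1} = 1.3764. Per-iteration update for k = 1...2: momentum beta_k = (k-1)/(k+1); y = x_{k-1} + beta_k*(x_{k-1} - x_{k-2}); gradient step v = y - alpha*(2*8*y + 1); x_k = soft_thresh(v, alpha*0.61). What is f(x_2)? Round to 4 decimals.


FISTA on f(x) = 8*x^2 + 1*x + 0.61*|x|
L = 16, alpha = 0.0329
Iteration 1: beta = 0.0, y = 1.3764 + 0.0*(1.3764 - 1.3764) = 1.3764
  grad(y) = 23.0224, v = y - alpha*grad = 0.619
  prox(v) = soft_thresh(0.619, 0.0201) = 0.5989
Iteration 2: beta = 0.3333, y = 0.5989 + 0.3333*(0.5989 - 1.3764) = 0.3397
  grad(y) = 6.4356, v = y - alpha*grad = 0.128
  prox(v) = soft_thresh(0.128, 0.0201) = 0.1079
f(x_2) = 8*0.1079^2 + 1*0.1079 + 0.61*|0.1079| = 0.2669


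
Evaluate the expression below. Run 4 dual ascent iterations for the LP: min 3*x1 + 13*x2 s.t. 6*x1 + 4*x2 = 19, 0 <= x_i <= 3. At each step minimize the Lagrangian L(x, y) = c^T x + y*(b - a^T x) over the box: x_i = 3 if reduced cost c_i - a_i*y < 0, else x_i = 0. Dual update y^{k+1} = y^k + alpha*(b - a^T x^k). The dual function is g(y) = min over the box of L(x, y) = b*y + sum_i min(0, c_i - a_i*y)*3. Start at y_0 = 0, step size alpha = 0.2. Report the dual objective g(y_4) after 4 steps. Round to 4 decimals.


Dual ascent for LP: min 3*x1 + 13*x2, 6*x1 + 4*x2 = 19, 0 <= x_i <= 3
Step 1: y^k = 0.0, reduced costs: (3.0, 13.0)
  x^k = (0.0, 0.0), subgradient = b - a^T x = 19.0
  y^{k+1} = 0.0 + 0.2*19.0 = 3.8
Step 2: y^k = 3.8, reduced costs: (-19.8, -2.2)
  x^k = (3.0, 3.0), subgradient = b - a^T x = -11.0
  y^{k+1} = 3.8 + 0.2*-11.0 = 1.6
Step 3: y^k = 1.6, reduced costs: (-6.6, 6.6)
  x^k = (3.0, 0.0), subgradient = b - a^T x = 1.0
  y^{k+1} = 1.6 + 0.2*1.0 = 1.8
Step 4: y^k = 1.8, reduced costs: (-7.8, 5.8)
  x^k = (3.0, 0.0), subgradient = b - a^T x = 1.0
  y^{k+1} = 1.8 + 0.2*1.0 = 2.0
Dual objective at y_4 = 2.0: reduced costs (-9.0, 5.0), box minimizer x = (3.0, 0.0)
g(y_4) = b*y + (c1 - a1*y)*x1 + (c2 - a2*y)*x2 = 19*2.0 + (-9.0)*3.0 + 5.0*0.0 = 38.0 - 27.0 + 0.0 = 11.0


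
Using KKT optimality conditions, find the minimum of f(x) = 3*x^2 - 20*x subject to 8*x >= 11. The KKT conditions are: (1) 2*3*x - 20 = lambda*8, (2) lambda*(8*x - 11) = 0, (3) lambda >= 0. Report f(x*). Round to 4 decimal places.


Step 1: Try lambda = 0 (constraint inactive).
Stationarity: 2*3*x - 20 = 0
x* = 20/(2*3) = 10/3 = 3.3333 (rounded; the exact value 10/3 is used below)
Check constraint: 8*3.3333 = 26.6664 >= 11 -- satisfied.
Step 2: Compute optimal value.
f(x*) = 3*(10/3)^2 - 20*(10/3) = -33.3333


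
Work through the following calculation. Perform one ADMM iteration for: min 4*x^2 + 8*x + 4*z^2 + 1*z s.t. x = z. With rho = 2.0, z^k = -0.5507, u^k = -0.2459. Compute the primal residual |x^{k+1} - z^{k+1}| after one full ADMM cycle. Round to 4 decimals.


ADMM iteration with rho = 2.0, z^k = -0.5507, u^k = -0.2459
Step 1: x-update.
Minimize 4*x^2 + 8*x + (2.0/2)*(x + 0.5507 - 0.2459)^2
FOC: (2*4 + 2.0)*x = -8 + 2.0*(-0.5507 + 0.2459)
x^{k+1} = -0.861
Step 2: z-update.
Minimize 4*z^2 + 1*z + (2.0/2)*(-0.861 - z - 0.2459)^2
FOC: (2*4 + 2.0)*z = -1 + 2.0*(-0.861 - 0.2459)
z^{k+1} = -0.3214
Step 3: u-update.
u^{k+1} = -0.2459 - 0.861 + 0.3214 = -0.7855
Step 4: Primal residual = |-0.861 + 0.3214| = 0.5396


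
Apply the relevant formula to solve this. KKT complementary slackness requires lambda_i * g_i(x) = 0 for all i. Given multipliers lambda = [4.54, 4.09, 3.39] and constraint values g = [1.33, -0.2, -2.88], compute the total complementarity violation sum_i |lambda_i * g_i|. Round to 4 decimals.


KKT complementary slackness check:
lambda_1 * g_1 = 4.54 * 1.33 = 6.0382
lambda_2 * g_2 = 4.09 * -0.2 = -0.818
lambda_3 * g_3 = 3.39 * -2.88 = -9.7632
Total violation = 6.0382 + 0.818 + 9.7632 = 16.6194


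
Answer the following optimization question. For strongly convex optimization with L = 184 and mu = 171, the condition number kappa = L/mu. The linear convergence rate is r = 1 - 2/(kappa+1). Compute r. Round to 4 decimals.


Step 1: Compute the condition number.
kappa = L/mu = 184/171 = 1.076
Step 2: Compute the convergence rate.
r = 1 - 2/(kappa + 1) = 1 - 2*mu/(L + mu) = (L - mu)/(L + mu) = 13/355 = 0.0366


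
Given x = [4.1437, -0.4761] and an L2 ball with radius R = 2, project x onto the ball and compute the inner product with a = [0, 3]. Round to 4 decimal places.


Step 1: Compute ||x|| (intermediates to 6 decimals).
||x|| = sqrt(4.1437^2 + (-0.4761)^2) = 4.170962
Step 2: Project.
Since ||x|| > R, scale = R/||x|| = 2/4.170962 = 0.479506, proj(x) = scale * x
proj(x) = [1.986929, -0.228293]
Step 3: Dot product.
a^T * proj(x) = 0*1.986929 + 3*(-0.228293) = -0.6849


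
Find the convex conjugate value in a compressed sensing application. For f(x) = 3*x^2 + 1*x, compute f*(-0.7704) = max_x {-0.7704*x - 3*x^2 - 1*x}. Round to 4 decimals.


f*(y) = sup_x {y*x - a*x^2 - b*x} = sup_x {(y-b)*x - a*x^2}
FOC: (y - b) - 2a*x = 0 => x* = (y - b)/(2a)
x* = (-0.7704 - 1)/(2*3) = -0.2951
f*(-0.7704) = (y-b)^2/(4a) = (-0.7704 - 1)^2/(4*3)
= 3.1343/12 = 0.2612


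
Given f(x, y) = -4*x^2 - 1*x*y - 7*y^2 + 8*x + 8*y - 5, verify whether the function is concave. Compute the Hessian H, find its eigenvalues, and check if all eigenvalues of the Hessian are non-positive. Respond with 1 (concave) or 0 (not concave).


The Hessian of f(x,y) = -4*x^2 - 1*x*y - 7*y^2 + 8*x + 8*y - 5 is:
H = [[-8, -1], [-1, -14]]
Trace = -8 - 14 = -22
Determinant = -8*-14 - (-1)^2 = 111
Discriminant = (-22)^2 - 4*111 = 40.0
Eigenvalues: lambda_1 = -14.1623, lambda_2 = -7.8377
The function is concave.

1


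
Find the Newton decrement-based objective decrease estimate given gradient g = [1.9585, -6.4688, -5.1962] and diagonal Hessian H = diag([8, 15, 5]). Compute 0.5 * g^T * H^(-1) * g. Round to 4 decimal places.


Step 1: H is diagonal, so H^(-1) * g = [0.2448, -0.4313, -1.0392].
Step 2: g^T H^(-1) g = sum_i g_i^2 / H_ii
  = (1.9585)^2/8 + (-6.4688)^2/15 + (-5.1962)^2/5
  = 0.4795 + 2.7897 + 5.4001 = 8.6693
Step 3: Objective decrease = 0.5 * g^T H^(-1) g = 4.3346


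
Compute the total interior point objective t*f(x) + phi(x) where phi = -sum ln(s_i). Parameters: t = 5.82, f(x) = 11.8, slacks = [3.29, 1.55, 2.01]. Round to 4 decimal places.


Step 1: Compute log-barrier.
ln values: [1.1909, 0.4383, 0.6981]
phi = -(1.1909 + 0.4383 + 0.6981) = -2.3273
Step 2: Compute augmented objective.
t*f(x) = 5.82*11.8 = 68.676
Total = 68.676 - 2.3273 = 66.3487


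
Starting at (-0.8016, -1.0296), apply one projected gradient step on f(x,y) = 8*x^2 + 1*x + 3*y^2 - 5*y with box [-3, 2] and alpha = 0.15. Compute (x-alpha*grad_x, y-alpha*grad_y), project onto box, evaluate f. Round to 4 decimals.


Step 1: Compute gradient at (-0.8016, -1.0296).
grad_x = 2*8*-0.8016 + 1 = -11.8256
grad_y = 2*3*-1.0296 - 5 = -11.1776
Step 2: Gradient step.
x_raw = -0.8016 - 0.15*-11.8256 = 0.9722
y_raw = -1.0296 - 0.15*-11.1776 = 0.647
Step 3: Project onto [-3, 2].
x_proj = clip(0.9722) = 0.9722
y_proj = clip(0.647) = 0.647
Step 4: Evaluate f.
f(0.9722, 0.647) = 6.555


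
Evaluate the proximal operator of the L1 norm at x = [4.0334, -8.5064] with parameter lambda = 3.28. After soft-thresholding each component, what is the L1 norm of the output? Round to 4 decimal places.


Soft-thresholding with lambda = 3.28:
prox(4.0334) = sign(4.0334)*max(|4.0334| - 3.28, 0) = 0.7534
prox(-8.5064) = sign(-8.5064)*max(|-8.5064| - 3.28, 0) = -5.2264
prox(x) = [0.7534, -5.2264]
||prox(x)||_1 = 0.7534 + 5.2264 = 5.9798


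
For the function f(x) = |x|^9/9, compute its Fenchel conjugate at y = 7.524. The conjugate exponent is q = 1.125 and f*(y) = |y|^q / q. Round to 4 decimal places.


The conjugate exponent q satisfies 1/p + 1/q = 1.
p = 9, so q = 9/(9 - 1) = 1.125
|y|^q = 7.524^1.125 = 9.6829
f*(7.524) = 9.6829 / 1.125 = 8.607


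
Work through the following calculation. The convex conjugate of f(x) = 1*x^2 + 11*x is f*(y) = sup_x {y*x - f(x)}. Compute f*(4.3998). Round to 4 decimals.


f*(y) = sup_x {y*x - a*x^2 - b*x} = sup_x {(y-b)*x - a*x^2}
FOC: (y - b) - 2a*x = 0 => x* = (y - b)/(2a)
x* = (4.3998 - 11)/(2*1) = -3.3001
f*(4.3998) = (y-b)^2/(4a) = (4.3998 - 11)^2/(4*1)
= 43.5626/4 = 10.8907


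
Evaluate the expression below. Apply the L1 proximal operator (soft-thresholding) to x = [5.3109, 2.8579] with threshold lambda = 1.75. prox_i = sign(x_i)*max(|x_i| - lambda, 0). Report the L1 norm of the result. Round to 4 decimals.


Soft-thresholding with lambda = 1.75:
prox(5.3109) = sign(5.3109)*max(|5.3109| - 1.75, 0) = 3.5609
prox(2.8579) = sign(2.8579)*max(|2.8579| - 1.75, 0) = 1.1079
prox(x) = [3.5609, 1.1079]
||prox(x)||_1 = 3.5609 + 1.1079 = 4.6688


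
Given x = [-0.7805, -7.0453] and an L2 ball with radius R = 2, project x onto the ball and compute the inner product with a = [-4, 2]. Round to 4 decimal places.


Step 1: Compute ||x|| (intermediates to 6 decimals).
||x|| = sqrt((-0.7805)^2 + (-7.0453)^2) = 7.088401
Step 2: Project.
Since ||x|| > R, scale = R/||x|| = 2/7.088401 = 0.282151, proj(x) = scale * x
proj(x) = [-0.220219, -1.987838]
Step 3: Dot product.
a^T * proj(x) = -4*(-0.220219) + 2*(-1.987838) = -3.0948


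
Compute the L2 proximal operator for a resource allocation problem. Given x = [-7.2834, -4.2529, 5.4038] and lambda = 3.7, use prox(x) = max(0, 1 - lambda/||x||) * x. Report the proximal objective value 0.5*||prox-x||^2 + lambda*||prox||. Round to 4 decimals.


Step 1: Compute ||x||.
||x|| = 10.0168
Step 2: Compute scaling factor.
scale = max(0, 1 - 3.7/10.0168) = 0.6306
Step 3: prox(x) = [-4.5931, -2.682, 3.4077]
||prox(x)|| = 6.3168
Step 4: Proximal objective.
0.5*||prox-x||^2 = 6.845
lambda*||prox|| = 23.3722
Total = 30.2171


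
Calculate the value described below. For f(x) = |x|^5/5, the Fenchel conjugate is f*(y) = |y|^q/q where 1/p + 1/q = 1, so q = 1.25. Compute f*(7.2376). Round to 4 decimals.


The conjugate exponent q satisfies 1/p + 1/q = 1.
p = 5, so q = 5/(5 - 1) = 1.25
|y|^q = 7.2376^1.25 = 11.8712
f*(7.2376) = 11.8712 / 1.25 = 9.4969


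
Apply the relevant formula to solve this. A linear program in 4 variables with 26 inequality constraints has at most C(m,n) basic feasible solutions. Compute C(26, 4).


Each vertex corresponds to some choice of n active constraints out of m, so the number of vertices is at most C(m, n) = m! / (n!(m-n)!).
m = 26, n = 4
Numerator: 26 * 25 * 24 * 23
Denominator: 4! = 24
C(26, 4) = 14950


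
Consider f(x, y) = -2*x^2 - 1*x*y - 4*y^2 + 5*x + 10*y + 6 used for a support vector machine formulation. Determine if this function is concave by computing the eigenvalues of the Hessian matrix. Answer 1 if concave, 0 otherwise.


The Hessian of f(x,y) = -2*x^2 - 1*x*y - 4*y^2 + 5*x + 10*y + 6 is:
H = [[-4, -1], [-1, -8]]
Trace = -4 - 8 = -12
Determinant = -4*-8 - (-1)^2 = 31
Discriminant = (-12)^2 - 4*31 = 20.0
Eigenvalues: lambda_1 = -8.2361, lambda_2 = -3.7639
The function is concave.

1


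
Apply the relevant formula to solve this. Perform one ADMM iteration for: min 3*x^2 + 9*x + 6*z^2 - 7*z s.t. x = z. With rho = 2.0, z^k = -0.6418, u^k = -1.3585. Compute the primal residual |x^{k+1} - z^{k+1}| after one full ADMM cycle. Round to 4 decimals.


ADMM iteration with rho = 2.0, z^k = -0.6418, u^k = -1.3585
Step 1: x-update.
Minimize 3*x^2 + 9*x + (2.0/2)*(x + 0.6418 - 1.3585)^2
FOC: (2*3 + 2.0)*x = -9 + 2.0*(-0.6418 + 1.3585)
x^{k+1} = -0.9458
Step 2: z-update.
Minimize 6*z^2 - 7*z + (2.0/2)*(-0.9458 - z - 1.3585)^2
FOC: (2*6 + 2.0)*z = 7 + 2.0*(-0.9458 - 1.3585)
z^{k+1} = 0.1708
Step 3: u-update.
u^{k+1} = -1.3585 - 0.9458 - 0.1708 = -2.4751
Step 4: Primal residual = |-0.9458 - 0.1708| = 1.1166


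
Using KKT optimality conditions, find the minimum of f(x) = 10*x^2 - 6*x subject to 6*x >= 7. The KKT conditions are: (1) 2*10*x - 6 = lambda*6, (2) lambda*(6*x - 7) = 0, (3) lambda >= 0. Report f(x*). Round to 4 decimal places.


Step 1: Try lambda = 0 (constraint inactive).
x_unc = 6/(2*10) = 0.3
Check: 6*0.3 = 1.8 < 7 -- violated!
Step 2: Constraint must be active: 6*x = 7
x* = 7/6 = 1.1667 (rounded; the exact value 7/6 is used below)
lambda = (2*10*(7/6) - 6)/6 = 2.8889
Step 3: Compute optimal value.
f(x*) = 10*(7/6)^2 - 6*(7/6) = 6.6111


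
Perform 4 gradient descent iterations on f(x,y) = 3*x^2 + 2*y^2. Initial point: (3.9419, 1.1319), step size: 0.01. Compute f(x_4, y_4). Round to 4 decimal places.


Gradient descent on f(x,y) = 3*x^2 + 2*y^2.
Starting point: (3.9419, 1.1319), alpha = 0.01
Step 1: grad_x = 2*3*3.9419 = 23.6514, grad_y = 2*2*1.1319 = 4.5276
  x_1 = 3.9419 - 0.01*23.6514 = 3.7054
  y_1 = 1.1319 - 0.01*4.5276 = 1.0866
Step 2: grad_x = 2*3*3.7054 = 22.2323, grad_y = 2*2*1.0866 = 4.3465
  x_2 = 3.7054 - 0.01*22.2323 = 3.4831
  y_2 = 1.0866 - 0.01*4.3465 = 1.0432
Step 3: grad_x = 2*3*3.4831 = 20.8984, grad_y = 2*2*1.0432 = 4.1726
  x_3 = 3.4831 - 0.01*20.8984 = 3.2741
  y_3 = 1.0432 - 0.01*4.1726 = 1.0014
Step 4: grad_x = 2*3*3.2741 = 19.6445, grad_y = 2*2*1.0014 = 4.0057
  x_4 = 3.2741 - 0.01*19.6445 = 3.0776
  y_4 = 1.0014 - 0.01*4.0057 = 0.9614
f(3.0776, 0.9614) = 3*3.0776^2 + 2*0.9614^2 = 30.264


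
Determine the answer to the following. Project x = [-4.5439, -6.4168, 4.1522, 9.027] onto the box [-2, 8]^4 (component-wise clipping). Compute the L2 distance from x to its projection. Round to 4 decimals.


Project each component onto [-2, 8].
clip(-4.5439) = -2.0, clip(-6.4168) = -2.0, clip(4.1522) = 4.1522, clip(9.027) = 8.0
Projection = [-2.0, -2.0, 4.1522, 8.0]
Squared diffs: [6.4714, 19.5081, 0.0, 1.0547]
Distance = sqrt(27.0342) = 5.1994


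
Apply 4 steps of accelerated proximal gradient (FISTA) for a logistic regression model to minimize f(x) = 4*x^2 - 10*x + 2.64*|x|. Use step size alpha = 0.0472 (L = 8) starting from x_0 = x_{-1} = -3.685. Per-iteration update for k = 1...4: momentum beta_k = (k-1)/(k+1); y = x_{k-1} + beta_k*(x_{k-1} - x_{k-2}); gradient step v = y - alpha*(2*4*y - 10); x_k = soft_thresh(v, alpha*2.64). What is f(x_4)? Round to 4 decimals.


FISTA on f(x) = 4*x^2 - 10*x + 2.64*|x|
L = 8, alpha = 0.0472
Iteration 1: beta = 0.0, y = -3.685 + 0.0*(-3.685 + 3.685) = -3.685
  grad(y) = -39.48, v = y - alpha*grad = -1.8215
  prox(v) = soft_thresh(-1.8215, 0.1246) = -1.6969
Iteration 2: beta = 0.3333, y = -1.6969 + 0.3333*(-1.6969 + 3.685) = -1.0342
  grad(y) = -18.274, v = y - alpha*grad = -0.1717
  prox(v) = soft_thresh(-0.1717, 0.1246) = -0.0471
Iteration 3: beta = 0.5, y = -0.0471 + 0.5*(-0.0471 + 1.6969) = 0.7778
  grad(y) = -3.7776, v = y - alpha*grad = 0.9561
  prox(v) = soft_thresh(0.9561, 0.1246) = 0.8315
Iteration 4: beta = 0.6, y = 0.8315 + 0.6*(0.8315 + 0.0471) = 1.3587
  grad(y) = 0.8693, v = y - alpha*grad = 1.3176
  prox(v) = soft_thresh(1.3176, 0.1246) = 1.193
f(x_4) = 4*1.193^2 - 10*1.193 + 2.64*|1.193| = -3.0874


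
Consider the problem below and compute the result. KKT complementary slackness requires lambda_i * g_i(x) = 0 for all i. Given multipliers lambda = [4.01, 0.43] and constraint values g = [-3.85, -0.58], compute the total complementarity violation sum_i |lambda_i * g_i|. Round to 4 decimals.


KKT complementary slackness check:
lambda_1 * g_1 = 4.01 * -3.85 = -15.4385
lambda_2 * g_2 = 0.43 * -0.58 = -0.2494
Total violation = 15.4385 + 0.2494 = 15.6879


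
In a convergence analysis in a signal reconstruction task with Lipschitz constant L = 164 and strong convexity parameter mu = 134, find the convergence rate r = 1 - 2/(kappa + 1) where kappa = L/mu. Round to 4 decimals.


Step 1: Compute the condition number.
kappa = L/mu = 164/134 = 1.2239
Step 2: Compute the convergence rate.
r = 1 - 2/(kappa + 1) = 1 - 2*mu/(L + mu) = (L - mu)/(L + mu) = 30/298 = 0.1007


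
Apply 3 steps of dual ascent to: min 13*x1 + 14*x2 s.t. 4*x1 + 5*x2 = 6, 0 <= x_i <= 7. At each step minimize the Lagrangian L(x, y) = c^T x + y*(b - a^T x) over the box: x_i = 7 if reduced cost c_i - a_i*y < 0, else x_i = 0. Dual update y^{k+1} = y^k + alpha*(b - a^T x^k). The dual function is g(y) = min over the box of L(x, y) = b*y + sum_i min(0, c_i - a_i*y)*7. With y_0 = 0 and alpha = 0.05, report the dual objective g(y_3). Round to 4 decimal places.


Dual ascent for LP: min 13*x1 + 14*x2, 4*x1 + 5*x2 = 6, 0 <= x_i <= 7
Step 1: y^k = 0.0, reduced costs: (13.0, 14.0)
  x^k = (0.0, 0.0), subgradient = b - a^T x = 6.0
  y^{k+1} = 0.0 + 0.05*6.0 = 0.3
Step 2: y^k = 0.3, reduced costs: (11.8, 12.5)
  x^k = (0.0, 0.0), subgradient = b - a^T x = 6.0
  y^{k+1} = 0.3 + 0.05*6.0 = 0.6
Step 3: y^k = 0.6, reduced costs: (10.6, 11.0)
  x^k = (0.0, 0.0), subgradient = b - a^T x = 6.0
  y^{k+1} = 0.6 + 0.05*6.0 = 0.9
Dual objective at y_3 = 0.9: reduced costs (9.4, 9.5), box minimizer x = (0.0, 0.0)
g(y_3) = b*y + (c1 - a1*y)*x1 + (c2 - a2*y)*x2 = 6*0.9 + 9.4*0.0 + 9.5*0.0 = 5.4 + 0.0 + 0.0 = 5.4


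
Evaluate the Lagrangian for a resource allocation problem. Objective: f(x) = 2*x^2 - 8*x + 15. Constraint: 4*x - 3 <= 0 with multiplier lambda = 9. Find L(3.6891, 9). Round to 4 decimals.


Step 1: Evaluate f(x).
f(3.6891) = 2*3.6891^2 - 8*3.6891 + 15 = 12.7061
Step 2: Evaluate g(x).
g(3.6891) = 4*3.6891 - 3 = 11.7564
Step 3: Compute Lagrangian.
L = 12.7061 + 9*11.7564 = 118.5137


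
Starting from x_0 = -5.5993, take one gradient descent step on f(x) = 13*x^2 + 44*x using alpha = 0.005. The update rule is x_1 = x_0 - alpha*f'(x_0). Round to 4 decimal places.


We compute the gradient at x_0 and apply the update.
f'(x) = 26*x + 44
f'(-5.5993) = 26*-5.5993 + 44 = -101.5818
x_1 = -5.5993 - 0.005*-101.5818 = -5.0914


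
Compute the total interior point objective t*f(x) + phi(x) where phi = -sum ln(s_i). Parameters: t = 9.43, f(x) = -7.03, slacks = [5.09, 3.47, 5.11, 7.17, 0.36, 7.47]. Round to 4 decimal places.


Step 1: Compute log-barrier.
ln values: [1.6273, 1.2442, 1.6312, 1.9699, -1.0217, 2.0109]
phi = -(1.6273 + 1.2442 + 1.6312 + 1.9699 - 1.0217 + 2.0109) = -7.4618
Step 2: Compute augmented objective.
t*f(x) = 9.43*-7.03 = -66.2929
Total = -66.2929 - 7.4618 = -73.7547


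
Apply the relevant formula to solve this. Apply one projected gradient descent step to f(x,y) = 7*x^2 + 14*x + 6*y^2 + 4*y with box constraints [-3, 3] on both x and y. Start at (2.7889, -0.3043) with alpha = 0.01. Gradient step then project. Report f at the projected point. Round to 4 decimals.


Step 1: Compute gradient at (2.7889, -0.3043).
grad_x = 2*7*2.7889 + 14 = 53.0446
grad_y = 2*6*-0.3043 + 4 = 0.3484
Step 2: Gradient step.
x_raw = 2.7889 - 0.01*53.0446 = 2.2585
y_raw = -0.3043 - 0.01*0.3484 = -0.3078
Step 3: Project onto [-3, 3].
x_proj = clip(2.2585) = 2.2585
y_proj = clip(-0.3078) = -0.3078
Step 4: Evaluate f.
f(2.2585, -0.3078) = 66.6599


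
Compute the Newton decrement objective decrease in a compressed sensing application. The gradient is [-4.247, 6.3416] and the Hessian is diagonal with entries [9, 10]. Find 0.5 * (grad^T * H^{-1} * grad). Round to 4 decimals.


Step 1: H is diagonal, so H^(-1) * g = [-0.4719, 0.6342].
Step 2: g^T H^(-1) g = sum_i g_i^2 / H_ii
  = (-4.247)^2/9 + (6.3416)^2/10
  = 2.0041 + 4.0216 = 6.0257
Step 3: Objective decrease = 0.5 * g^T H^(-1) g = 3.0129


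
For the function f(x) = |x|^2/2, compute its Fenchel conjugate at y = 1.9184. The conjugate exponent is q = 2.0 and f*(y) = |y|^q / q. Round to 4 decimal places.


The conjugate exponent q satisfies 1/p + 1/q = 1.
p = 2, so q = 2/(2 - 1) = 2.0
|y|^q = 1.9184^2.0 = 3.6803
f*(1.9184) = 3.6803 / 2.0 = 1.8401


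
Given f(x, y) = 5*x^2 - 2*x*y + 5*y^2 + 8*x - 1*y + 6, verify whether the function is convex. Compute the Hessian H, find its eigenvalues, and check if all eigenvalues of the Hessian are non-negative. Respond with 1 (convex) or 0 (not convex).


The Hessian of f(x,y) = 5*x^2 - 2*x*y + 5*y^2 + 8*x - 1*y + 6 is:
H = [[10, -2], [-2, 10]]
Trace = 10 + 10 = 20
Determinant = 10*10 - (-2)^2 = 96
Discriminant = (20)^2 - 4*96 = 16.0
Eigenvalues: lambda_1 = 8.0, lambda_2 = 12.0
The function is convex.

1


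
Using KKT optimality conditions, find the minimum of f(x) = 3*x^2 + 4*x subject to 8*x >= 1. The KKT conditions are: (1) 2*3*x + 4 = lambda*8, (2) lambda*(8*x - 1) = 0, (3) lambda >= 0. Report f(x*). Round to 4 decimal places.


Step 1: Try lambda = 0 (constraint inactive).
x_unc = -4/(2*3) = -0.6667
Check: 8*-0.6667 = -5.3336 < 1 -- violated!
Step 2: Constraint must be active: 8*x = 1
x* = 1/8 = 0.125
lambda = (2*3*0.125 + 4)/8 = 0.5938
Step 3: Compute optimal value.
f(x*) = 3*0.125^2 + 4*0.125 = 0.5469


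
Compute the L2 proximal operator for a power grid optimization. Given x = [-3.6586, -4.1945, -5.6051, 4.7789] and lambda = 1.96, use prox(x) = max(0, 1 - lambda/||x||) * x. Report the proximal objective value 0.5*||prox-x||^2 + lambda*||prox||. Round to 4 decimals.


Step 1: Compute ||x||.
||x|| = 9.2322
Step 2: Compute scaling factor.
scale = max(0, 1 - 1.96/9.2322) = 0.7877
Step 3: prox(x) = [-2.8819, -3.304, -4.4151, 3.7643]
||prox(x)|| = 7.2722
Step 4: Proximal objective.
0.5*||prox-x||^2 = 1.9208
lambda*||prox|| = 14.2535
Total = 16.1744


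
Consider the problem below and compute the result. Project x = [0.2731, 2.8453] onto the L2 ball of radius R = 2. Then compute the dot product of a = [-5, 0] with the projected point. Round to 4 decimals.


Step 1: Compute ||x|| (intermediates to 6 decimals).
||x|| = sqrt(0.2731^2 + 2.8453^2) = 2.858376
Step 2: Project.
Since ||x|| > R, scale = R/||x|| = 2/2.858376 = 0.699698, proj(x) = scale * x
proj(x) = [0.191088, 1.990851]
Step 3: Dot product.
a^T * proj(x) = -5*0.191088 + 0*1.990851 = -0.9554


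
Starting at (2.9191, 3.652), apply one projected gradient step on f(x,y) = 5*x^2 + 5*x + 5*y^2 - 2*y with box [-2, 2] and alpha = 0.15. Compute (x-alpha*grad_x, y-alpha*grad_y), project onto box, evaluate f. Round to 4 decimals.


Step 1: Compute gradient at (2.9191, 3.652).
grad_x = 2*5*2.9191 + 5 = 34.191
grad_y = 2*5*3.652 - 2 = 34.52
Step 2: Gradient step.
x_raw = 2.9191 - 0.15*34.191 = -2.2096
y_raw = 3.652 - 0.15*34.52 = -1.526
Step 3: Project onto [-2, 2].
x_proj = clip(-2.2096) = -2.0
y_proj = clip(-1.526) = -1.526
Step 4: Evaluate f.
f(-2.0, -1.526) = 24.6954


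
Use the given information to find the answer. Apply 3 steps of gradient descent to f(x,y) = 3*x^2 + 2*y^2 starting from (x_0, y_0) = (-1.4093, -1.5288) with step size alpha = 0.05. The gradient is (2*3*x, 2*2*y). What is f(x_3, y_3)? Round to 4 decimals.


Gradient descent on f(x,y) = 3*x^2 + 2*y^2.
Starting point: (-1.4093, -1.5288), alpha = 0.05
Step 1: grad_x = 2*3*-1.4093 = -8.4558, grad_y = 2*2*-1.5288 = -6.1152
  x_1 = -1.4093 - 0.05*-8.4558 = -0.9865
  y_1 = -1.5288 - 0.05*-6.1152 = -1.223
Step 2: grad_x = 2*3*-0.9865 = -5.9191, grad_y = 2*2*-1.223 = -4.8922
  x_2 = -0.9865 - 0.05*-5.9191 = -0.6906
  y_2 = -1.223 - 0.05*-4.8922 = -0.9784
Step 3: grad_x = 2*3*-0.6906 = -4.1433, grad_y = 2*2*-0.9784 = -3.9137
  x_3 = -0.6906 - 0.05*-4.1433 = -0.4834
  y_3 = -0.9784 - 0.05*-3.9137 = -0.7827
f(-0.4834, -0.7827) = 3*(-0.4834)^2 + 2*(-0.7827)^2 = 1.9264


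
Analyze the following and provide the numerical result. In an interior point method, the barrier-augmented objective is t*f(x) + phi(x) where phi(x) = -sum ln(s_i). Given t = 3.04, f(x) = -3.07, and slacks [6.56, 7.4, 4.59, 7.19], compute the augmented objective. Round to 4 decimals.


Step 1: Compute log-barrier.
ln values: [1.881, 2.0015, 1.5239, 1.9727]
phi = -(1.881 + 2.0015 + 1.5239 + 1.9727) = -7.379
Step 2: Compute augmented objective.
t*f(x) = 3.04*-3.07 = -9.3328
Total = -9.3328 - 7.379 = -16.7118


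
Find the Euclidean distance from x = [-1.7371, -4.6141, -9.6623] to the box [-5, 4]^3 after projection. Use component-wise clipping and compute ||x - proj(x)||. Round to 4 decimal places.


Project each component onto [-5, 4].
clip(-1.7371) = -1.7371, clip(-4.6141) = -4.6141, clip(-9.6623) = -5.0
Projection = [-1.7371, -4.6141, -5.0]
Squared diffs: [0.0, 0.0, 21.737]
Distance = sqrt(21.737) = 4.6623


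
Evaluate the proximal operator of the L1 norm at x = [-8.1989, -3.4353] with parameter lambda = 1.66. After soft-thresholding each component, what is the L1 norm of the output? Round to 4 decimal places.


Soft-thresholding with lambda = 1.66:
prox(-8.1989) = sign(-8.1989)*max(|-8.1989| - 1.66, 0) = -6.5389
prox(-3.4353) = sign(-3.4353)*max(|-3.4353| - 1.66, 0) = -1.7753
prox(x) = [-6.5389, -1.7753]
||prox(x)||_1 = 6.5389 + 1.7753 = 8.3142


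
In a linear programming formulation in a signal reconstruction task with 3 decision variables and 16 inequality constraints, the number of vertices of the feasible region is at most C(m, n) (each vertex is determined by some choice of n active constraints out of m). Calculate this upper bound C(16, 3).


Each vertex corresponds to some choice of n active constraints out of m, so the number of vertices is at most C(m, n) = m! / (n!(m-n)!).
m = 16, n = 3
Numerator: 16 * 15 * 14
Denominator: 3! = 6
C(16, 3) = 560


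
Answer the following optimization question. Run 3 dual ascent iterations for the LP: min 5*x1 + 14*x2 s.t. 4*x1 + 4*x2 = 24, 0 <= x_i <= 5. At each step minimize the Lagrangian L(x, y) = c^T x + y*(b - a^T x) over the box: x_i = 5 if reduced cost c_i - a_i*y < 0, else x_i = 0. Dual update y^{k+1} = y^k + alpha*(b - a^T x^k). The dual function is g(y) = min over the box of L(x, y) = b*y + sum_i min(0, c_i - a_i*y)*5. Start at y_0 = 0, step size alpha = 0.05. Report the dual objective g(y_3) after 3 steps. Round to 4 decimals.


Dual ascent for LP: min 5*x1 + 14*x2, 4*x1 + 4*x2 = 24, 0 <= x_i <= 5
Step 1: y^k = 0.0, reduced costs: (5.0, 14.0)
  x^k = (0.0, 0.0), subgradient = b - a^T x = 24.0
  y^{k+1} = 0.0 + 0.05*24.0 = 1.2
Step 2: y^k = 1.2, reduced costs: (0.2, 9.2)
  x^k = (0.0, 0.0), subgradient = b - a^T x = 24.0
  y^{k+1} = 1.2 + 0.05*24.0 = 2.4
Step 3: y^k = 2.4, reduced costs: (-4.6, 4.4)
  x^k = (5.0, 0.0), subgradient = b - a^T x = 4.0
  y^{k+1} = 2.4 + 0.05*4.0 = 2.6
Dual objective at y_3 = 2.6: reduced costs (-5.4, 3.6), box minimizer x = (5.0, 0.0)
g(y_3) = b*y + (c1 - a1*y)*x1 + (c2 - a2*y)*x2 = 24*2.6 + (-5.4)*5.0 + 3.6*0.0 = 62.4 - 27.0 + 0.0 = 35.4


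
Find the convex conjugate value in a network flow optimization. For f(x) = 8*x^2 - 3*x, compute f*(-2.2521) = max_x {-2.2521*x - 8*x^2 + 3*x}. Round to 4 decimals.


f*(y) = sup_x {y*x - a*x^2 - b*x} = sup_x {(y-b)*x - a*x^2}
FOC: (y - b) - 2a*x = 0 => x* = (y - b)/(2a)
x* = (-2.2521 + 3)/(2*8) = 0.0467
f*(-2.2521) = (y-b)^2/(4a) = (-2.2521 + 3)^2/(4*8)
= 0.5594/32 = 0.0175


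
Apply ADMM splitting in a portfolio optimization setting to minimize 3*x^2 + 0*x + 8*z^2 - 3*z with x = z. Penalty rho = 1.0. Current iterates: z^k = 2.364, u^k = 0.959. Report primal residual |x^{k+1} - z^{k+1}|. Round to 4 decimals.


ADMM iteration with rho = 1.0, z^k = 2.364, u^k = 0.959
Step 1: x-update.
Minimize 3*x^2 + 0*x + (1.0/2)*(x - 2.364 + 0.959)^2
FOC: (2*3 + 1.0)*x = 0 + 1.0*(2.364 - 0.959)
x^{k+1} = 0.2007
Step 2: z-update.
Minimize 8*z^2 - 3*z + (1.0/2)*(0.2007 - z + 0.959)^2
FOC: (2*8 + 1.0)*z = 3 + 1.0*(0.2007 + 0.959)
z^{k+1} = 0.2447
Step 3: u-update.
u^{k+1} = 0.959 + 0.2007 - 0.2447 = 0.915
Step 4: Primal residual = |0.2007 - 0.2447| = 0.044


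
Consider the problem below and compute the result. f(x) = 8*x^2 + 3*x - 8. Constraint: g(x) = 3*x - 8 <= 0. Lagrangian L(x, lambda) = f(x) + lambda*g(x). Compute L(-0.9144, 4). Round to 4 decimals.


Step 1: Evaluate f(x).
f(-0.9144) = 8*(-0.9144)^2 + 3*(-0.9144) - 8 = -4.0542
Step 2: Evaluate g(x).
g(-0.9144) = 3*-0.9144 - 8 = -10.7432
Step 3: Compute Lagrangian.
L = -4.0542 + 4*-10.7432 = -47.027


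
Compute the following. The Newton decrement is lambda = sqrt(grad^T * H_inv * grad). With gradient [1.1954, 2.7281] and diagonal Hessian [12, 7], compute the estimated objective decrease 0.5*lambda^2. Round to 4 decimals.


Step 1: H is diagonal, so H^(-1) * g = [0.0996, 0.3897].
Step 2: g^T H^(-1) g = sum_i g_i^2 / H_ii
  = (1.1954)^2/12 + (2.7281)^2/7
  = 0.1191 + 1.0632 = 1.1823
Step 3: Objective decrease = 0.5 * g^T H^(-1) g = 0.5912


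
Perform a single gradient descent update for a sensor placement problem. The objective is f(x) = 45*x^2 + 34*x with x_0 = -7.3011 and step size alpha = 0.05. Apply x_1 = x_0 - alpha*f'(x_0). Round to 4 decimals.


We compute the gradient at x_0 and apply the update.
f'(x) = 90*x + 34
f'(-7.3011) = 90*-7.3011 + 34 = -623.099
x_1 = -7.3011 - 0.05*-623.099 = 23.8539


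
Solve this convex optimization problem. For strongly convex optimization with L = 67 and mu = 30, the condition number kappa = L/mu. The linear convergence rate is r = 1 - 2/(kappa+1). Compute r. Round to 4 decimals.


Step 1: Compute the condition number.
kappa = L/mu = 67/30 = 2.2333
Step 2: Compute the convergence rate.
r = 1 - 2/(kappa + 1) = 1 - 2*mu/(L + mu) = (L - mu)/(L + mu) = 37/97 = 0.3814


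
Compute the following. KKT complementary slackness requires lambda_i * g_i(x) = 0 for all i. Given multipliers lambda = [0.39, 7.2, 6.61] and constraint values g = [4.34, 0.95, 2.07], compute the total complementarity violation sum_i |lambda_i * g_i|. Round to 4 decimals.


KKT complementary slackness check:
lambda_1 * g_1 = 0.39 * 4.34 = 1.6926
lambda_2 * g_2 = 7.2 * 0.95 = 6.84
lambda_3 * g_3 = 6.61 * 2.07 = 13.6827
Total violation = 1.6926 + 6.84 + 13.6827 = 22.2153


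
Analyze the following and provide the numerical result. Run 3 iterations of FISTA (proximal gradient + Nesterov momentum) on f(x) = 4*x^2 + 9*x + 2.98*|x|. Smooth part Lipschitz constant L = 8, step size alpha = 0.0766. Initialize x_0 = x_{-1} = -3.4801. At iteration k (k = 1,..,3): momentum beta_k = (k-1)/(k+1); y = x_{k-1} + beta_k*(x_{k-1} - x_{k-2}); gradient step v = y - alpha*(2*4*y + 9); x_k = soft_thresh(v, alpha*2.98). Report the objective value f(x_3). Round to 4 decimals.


FISTA on f(x) = 4*x^2 + 9*x + 2.98*|x|
L = 8, alpha = 0.0766
Iteration 1: beta = 0.0, y = -3.4801 + 0.0*(-3.4801 + 3.4801) = -3.4801
  grad(y) = -18.8408, v = y - alpha*grad = -2.0369
  prox(v) = soft_thresh(-2.0369, 0.2283) = -1.8086
Iteration 2: beta = 0.3333, y = -1.8086 + 0.3333*(-1.8086 + 3.4801) = -1.2515
  grad(y) = -1.0118, v = y - alpha*grad = -1.174
  prox(v) = soft_thresh(-1.174, 0.2283) = -0.9457
Iteration 3: beta = 0.5, y = -0.9457 + 0.5*(-0.9457 + 1.8086) = -0.5142
  grad(y) = 4.8861, v = y - alpha*grad = -0.8885
  prox(v) = soft_thresh(-0.8885, 0.2283) = -0.6602
f(x_3) = 4*(-0.6602)^2 + 9*(-0.6602) + 2.98*|-0.6602| = -2.231


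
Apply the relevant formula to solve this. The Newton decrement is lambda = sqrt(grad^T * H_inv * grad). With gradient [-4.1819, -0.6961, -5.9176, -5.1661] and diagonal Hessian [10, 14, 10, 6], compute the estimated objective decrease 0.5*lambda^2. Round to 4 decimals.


Step 1: H is diagonal, so H^(-1) * g = [-0.4182, -0.0497, -0.5918, -0.861].
Step 2: g^T H^(-1) g = sum_i g_i^2 / H_ii
  = (-4.1819)^2/10 + (-0.6961)^2/14 + (-5.9176)^2/10 + (-5.1661)^2/6
  = 1.7488 + 0.0346 + 3.5018 + 4.4481 = 9.7333
Step 3: Objective decrease = 0.5 * g^T H^(-1) g = 4.8667


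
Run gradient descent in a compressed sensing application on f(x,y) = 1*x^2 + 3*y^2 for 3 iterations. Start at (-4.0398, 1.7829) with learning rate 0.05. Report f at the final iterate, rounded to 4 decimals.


Gradient descent on f(x,y) = 1*x^2 + 3*y^2.
Starting point: (-4.0398, 1.7829), alpha = 0.05
Step 1: grad_x = 2*1*-4.0398 = -8.0796, grad_y = 2*3*1.7829 = 10.6974
  x_1 = -4.0398 - 0.05*-8.0796 = -3.6358
  y_1 = 1.7829 - 0.05*10.6974 = 1.248
Step 2: grad_x = 2*1*-3.6358 = -7.2716, grad_y = 2*3*1.248 = 7.4882
  x_2 = -3.6358 - 0.05*-7.2716 = -3.2722
  y_2 = 1.248 - 0.05*7.4882 = 0.8736
Step 3: grad_x = 2*1*-3.2722 = -6.5445, grad_y = 2*3*0.8736 = 5.2417
  x_3 = -3.2722 - 0.05*-6.5445 = -2.945
  y_3 = 0.8736 - 0.05*5.2417 = 0.6115
f(-2.945, 0.6115) = 1*(-2.945)^2 + 3*0.6115^2 = 9.795


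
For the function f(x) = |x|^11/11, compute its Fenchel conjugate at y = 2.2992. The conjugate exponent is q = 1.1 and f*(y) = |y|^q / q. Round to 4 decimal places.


The conjugate exponent q satisfies 1/p + 1/q = 1.
p = 11, so q = 11/(11 - 1) = 1.1
|y|^q = 2.2992^1.1 = 2.4988
f*(2.2992) = 2.4988 / 1.1 = 2.2717


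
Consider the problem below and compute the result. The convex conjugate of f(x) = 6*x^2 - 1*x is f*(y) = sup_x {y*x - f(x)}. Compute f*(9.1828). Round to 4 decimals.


f*(y) = sup_x {y*x - a*x^2 - b*x} = sup_x {(y-b)*x - a*x^2}
FOC: (y - b) - 2a*x = 0 => x* = (y - b)/(2a)
x* = (9.1828 + 1)/(2*6) = 0.8486
f*(9.1828) = (y-b)^2/(4a) = (9.1828 + 1)^2/(4*6)
= 103.6894/24 = 4.3204


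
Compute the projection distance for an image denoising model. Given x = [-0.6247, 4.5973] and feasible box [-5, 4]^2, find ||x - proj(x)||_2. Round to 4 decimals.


Project each component onto [-5, 4].
clip(-0.6247) = -0.6247, clip(4.5973) = 4.0
Projection = [-0.6247, 4.0]
Squared diffs: [0.0, 0.3568]
Distance = sqrt(0.3568) = 0.5973


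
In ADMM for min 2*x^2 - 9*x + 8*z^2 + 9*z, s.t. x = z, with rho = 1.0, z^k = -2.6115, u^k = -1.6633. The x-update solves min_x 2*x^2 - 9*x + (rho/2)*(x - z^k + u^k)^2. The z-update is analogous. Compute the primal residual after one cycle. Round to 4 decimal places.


ADMM iteration with rho = 1.0, z^k = -2.6115, u^k = -1.6633
Step 1: x-update.
Minimize 2*x^2 - 9*x + (1.0/2)*(x + 2.6115 - 1.6633)^2
FOC: (2*2 + 1.0)*x = 9 + 1.0*(-2.6115 + 1.6633)
x^{k+1} = 1.6104
Step 2: z-update.
Minimize 8*z^2 + 9*z + (1.0/2)*(1.6104 - z - 1.6633)^2
FOC: (2*8 + 1.0)*z = -9 + 1.0*(1.6104 - 1.6633)
z^{k+1} = -0.5325
Step 3: u-update.
u^{k+1} = -1.6633 + 1.6104 + 0.5325 = 0.4796
Step 4: Primal residual = |1.6104 + 0.5325| = 2.1429


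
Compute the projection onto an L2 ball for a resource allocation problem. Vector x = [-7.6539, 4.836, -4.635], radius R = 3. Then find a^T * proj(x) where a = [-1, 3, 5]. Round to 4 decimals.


Step 1: Compute ||x|| (intermediates to 6 decimals).
||x|| = sqrt((-7.6539)^2 + 4.836^2 + (-4.635)^2) = 10.171151
Step 2: Project.
Since ||x|| > R, scale = R/||x|| = 3/10.171151 = 0.294952, proj(x) = scale * x
proj(x) = [-2.257533, 1.426388, -1.367103]
Step 3: Dot product.
a^T * proj(x) = -1*(-2.257533) + 3*1.426388 + 5*(-1.367103) = -0.2988


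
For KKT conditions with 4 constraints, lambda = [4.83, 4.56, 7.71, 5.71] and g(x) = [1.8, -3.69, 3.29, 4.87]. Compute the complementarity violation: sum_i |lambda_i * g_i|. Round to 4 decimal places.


KKT complementary slackness check:
lambda_1 * g_1 = 4.83 * 1.8 = 8.694
lambda_2 * g_2 = 4.56 * -3.69 = -16.8264
lambda_3 * g_3 = 7.71 * 3.29 = 25.3659
lambda_4 * g_4 = 5.71 * 4.87 = 27.8077
Total violation = 8.694 + 16.8264 + 25.3659 + 27.8077 = 78.694


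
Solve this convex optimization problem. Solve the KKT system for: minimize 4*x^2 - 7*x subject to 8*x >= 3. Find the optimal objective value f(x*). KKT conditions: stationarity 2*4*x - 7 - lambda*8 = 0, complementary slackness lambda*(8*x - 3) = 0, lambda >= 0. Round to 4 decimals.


Step 1: Try lambda = 0 (constraint inactive).
Stationarity: 2*4*x - 7 = 0
x* = 7/(2*4) = 0.875
Check constraint: 8*0.875 = 7.0 >= 3 -- satisfied.
Step 2: Compute optimal value.
f(x*) = 4*0.875^2 - 7*0.875 = -3.0625
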